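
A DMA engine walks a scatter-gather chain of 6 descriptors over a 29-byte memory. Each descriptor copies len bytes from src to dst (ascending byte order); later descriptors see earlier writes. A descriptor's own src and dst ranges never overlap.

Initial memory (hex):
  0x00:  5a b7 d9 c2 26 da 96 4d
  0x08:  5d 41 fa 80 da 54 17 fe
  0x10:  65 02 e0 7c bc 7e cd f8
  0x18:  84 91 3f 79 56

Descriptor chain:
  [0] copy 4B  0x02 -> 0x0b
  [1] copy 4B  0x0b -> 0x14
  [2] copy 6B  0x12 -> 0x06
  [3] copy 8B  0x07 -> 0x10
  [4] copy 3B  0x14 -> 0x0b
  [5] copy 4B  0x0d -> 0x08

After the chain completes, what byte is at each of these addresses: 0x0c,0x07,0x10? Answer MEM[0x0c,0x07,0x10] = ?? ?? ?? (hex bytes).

#0 dst[0x0b+4] := {0xd9,0xc2,0x26,0xda}
#1 dst[0x14+4] := {0xd9,0xc2,0x26,0xda}
#2 dst[0x06+6] := {0xe0,0x7c,0xd9,0xc2,0x26,0xda}
#3 dst[0x10+8] := {0x7c,0xd9,0xc2,0x26,0xda,0xc2,0x26,0xda}
#4 dst[0x0b+3] := {0xda,0xc2,0x26}
#5 dst[0x08+4] := {0x26,0xda,0xfe,0x7c}
query mem[0x0c]=0xc2, mem[0x07]=0x7c, mem[0x10]=0x7c

MEM[0x0c,0x07,0x10] = c2 7c 7c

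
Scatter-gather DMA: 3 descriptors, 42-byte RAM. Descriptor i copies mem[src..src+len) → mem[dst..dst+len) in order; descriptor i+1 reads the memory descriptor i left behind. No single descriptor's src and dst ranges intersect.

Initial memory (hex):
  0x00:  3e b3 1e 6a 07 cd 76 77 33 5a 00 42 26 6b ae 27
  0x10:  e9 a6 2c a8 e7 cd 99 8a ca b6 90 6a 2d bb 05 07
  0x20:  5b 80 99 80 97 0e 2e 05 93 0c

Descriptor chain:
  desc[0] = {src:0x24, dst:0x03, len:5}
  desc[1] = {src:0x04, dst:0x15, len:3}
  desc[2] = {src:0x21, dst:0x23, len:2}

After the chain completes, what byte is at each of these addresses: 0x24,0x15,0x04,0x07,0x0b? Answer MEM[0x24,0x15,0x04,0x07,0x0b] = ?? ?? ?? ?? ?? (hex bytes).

MEM[0x24,0x15,0x04,0x07,0x0b] = 99 0e 0e 93 42

D0: mem[0x03..0x07] <- [97 0e 2e 05 93]
D1: mem[0x15..0x17] <- [0e 2e 05]
D2: mem[0x23..0x24] <- [80 99]
query mem[0x24]=0x99, mem[0x15]=0x0e, mem[0x04]=0x0e, mem[0x07]=0x93, mem[0x0b]=0x42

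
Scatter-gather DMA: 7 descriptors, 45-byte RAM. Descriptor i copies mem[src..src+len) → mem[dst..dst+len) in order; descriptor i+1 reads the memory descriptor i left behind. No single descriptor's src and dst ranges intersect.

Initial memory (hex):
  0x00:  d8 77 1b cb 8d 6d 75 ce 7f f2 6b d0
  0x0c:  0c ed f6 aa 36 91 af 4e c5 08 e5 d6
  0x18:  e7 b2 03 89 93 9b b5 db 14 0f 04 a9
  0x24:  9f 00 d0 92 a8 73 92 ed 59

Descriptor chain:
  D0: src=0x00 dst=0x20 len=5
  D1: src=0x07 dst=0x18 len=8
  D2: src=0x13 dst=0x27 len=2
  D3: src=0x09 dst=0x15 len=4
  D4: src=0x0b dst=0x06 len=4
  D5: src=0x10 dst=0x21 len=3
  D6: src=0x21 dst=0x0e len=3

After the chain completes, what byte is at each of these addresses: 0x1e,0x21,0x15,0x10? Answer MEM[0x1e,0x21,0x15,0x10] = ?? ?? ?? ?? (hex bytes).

D0: mem[0x20..0x24] <- [d8 77 1b cb 8d]
D1: mem[0x18..0x1f] <- [ce 7f f2 6b d0 0c ed f6]
D2: mem[0x27..0x28] <- [4e c5]
D3: mem[0x15..0x18] <- [f2 6b d0 0c]
D4: mem[0x06..0x09] <- [d0 0c ed f6]
D5: mem[0x21..0x23] <- [36 91 af]
D6: mem[0x0e..0x10] <- [36 91 af]
query mem[0x1e]=0xed, mem[0x21]=0x36, mem[0x15]=0xf2, mem[0x10]=0xaf

MEM[0x1e,0x21,0x15,0x10] = ed 36 f2 af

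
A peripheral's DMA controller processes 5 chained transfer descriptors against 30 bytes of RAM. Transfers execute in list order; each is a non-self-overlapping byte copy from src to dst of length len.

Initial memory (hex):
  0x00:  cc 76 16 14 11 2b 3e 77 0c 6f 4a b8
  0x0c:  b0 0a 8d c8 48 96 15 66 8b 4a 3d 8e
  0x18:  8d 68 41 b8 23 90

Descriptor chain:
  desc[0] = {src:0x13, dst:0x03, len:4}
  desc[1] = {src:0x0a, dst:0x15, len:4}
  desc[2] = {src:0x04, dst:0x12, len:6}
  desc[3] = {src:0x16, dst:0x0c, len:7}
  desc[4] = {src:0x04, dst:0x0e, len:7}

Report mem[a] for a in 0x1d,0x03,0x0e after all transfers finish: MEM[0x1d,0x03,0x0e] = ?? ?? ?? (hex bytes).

MEM[0x1d,0x03,0x0e] = 90 66 8b

  after D0: wrote 4B at 0x03 = 668b4a3d
  after D1: wrote 4B at 0x15 = 4ab8b00a
  after D2: wrote 6B at 0x12 = 8b4a3d770c6f
  after D3: wrote 7B at 0x0c = 0c6f0a6841b823
  after D4: wrote 7B at 0x0e = 8b4a3d770c6f4a
query mem[0x1d]=0x90, mem[0x03]=0x66, mem[0x0e]=0x8b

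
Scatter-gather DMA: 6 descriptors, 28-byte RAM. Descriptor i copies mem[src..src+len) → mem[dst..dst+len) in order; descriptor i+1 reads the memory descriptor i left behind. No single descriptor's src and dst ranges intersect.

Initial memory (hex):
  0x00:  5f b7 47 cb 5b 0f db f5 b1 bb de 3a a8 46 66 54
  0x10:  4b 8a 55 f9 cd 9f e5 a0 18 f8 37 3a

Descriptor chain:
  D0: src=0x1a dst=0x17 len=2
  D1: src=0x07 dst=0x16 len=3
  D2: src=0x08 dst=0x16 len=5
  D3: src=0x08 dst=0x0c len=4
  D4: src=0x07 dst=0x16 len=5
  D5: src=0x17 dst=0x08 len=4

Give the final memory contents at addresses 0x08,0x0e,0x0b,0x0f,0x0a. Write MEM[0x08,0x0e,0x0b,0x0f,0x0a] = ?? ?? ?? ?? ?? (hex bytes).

  after D0: wrote 2B at 0x17 = 373a
  after D1: wrote 3B at 0x16 = f5b1bb
  after D2: wrote 5B at 0x16 = b1bbde3aa8
  after D3: wrote 4B at 0x0c = b1bbde3a
  after D4: wrote 5B at 0x16 = f5b1bbde3a
  after D5: wrote 4B at 0x08 = b1bbde3a
query mem[0x08]=0xb1, mem[0x0e]=0xde, mem[0x0b]=0x3a, mem[0x0f]=0x3a, mem[0x0a]=0xde

MEM[0x08,0x0e,0x0b,0x0f,0x0a] = b1 de 3a 3a de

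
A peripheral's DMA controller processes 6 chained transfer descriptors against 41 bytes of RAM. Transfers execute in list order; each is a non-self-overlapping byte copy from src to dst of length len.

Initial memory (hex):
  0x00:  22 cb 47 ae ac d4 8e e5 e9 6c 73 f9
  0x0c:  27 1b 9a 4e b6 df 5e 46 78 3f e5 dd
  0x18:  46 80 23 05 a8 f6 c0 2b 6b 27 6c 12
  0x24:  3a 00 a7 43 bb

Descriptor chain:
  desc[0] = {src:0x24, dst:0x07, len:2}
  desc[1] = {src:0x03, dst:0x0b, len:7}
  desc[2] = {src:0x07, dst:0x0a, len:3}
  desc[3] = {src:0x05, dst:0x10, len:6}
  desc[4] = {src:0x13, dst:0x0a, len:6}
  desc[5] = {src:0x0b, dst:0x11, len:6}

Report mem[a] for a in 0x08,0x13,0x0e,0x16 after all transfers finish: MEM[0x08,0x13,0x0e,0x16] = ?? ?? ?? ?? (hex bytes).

MEM[0x08,0x13,0x0e,0x16] = 00 e5 dd d4

#0 dst[0x07+2] := {0x3a,0x00}
#1 dst[0x0b+7] := {0xae,0xac,0xd4,0x8e,0x3a,0x00,0x6c}
#2 dst[0x0a+3] := {0x3a,0x00,0x6c}
#3 dst[0x10+6] := {0xd4,0x8e,0x3a,0x00,0x6c,0x3a}
#4 dst[0x0a+6] := {0x00,0x6c,0x3a,0xe5,0xdd,0x46}
#5 dst[0x11+6] := {0x6c,0x3a,0xe5,0xdd,0x46,0xd4}
query mem[0x08]=0x00, mem[0x13]=0xe5, mem[0x0e]=0xdd, mem[0x16]=0xd4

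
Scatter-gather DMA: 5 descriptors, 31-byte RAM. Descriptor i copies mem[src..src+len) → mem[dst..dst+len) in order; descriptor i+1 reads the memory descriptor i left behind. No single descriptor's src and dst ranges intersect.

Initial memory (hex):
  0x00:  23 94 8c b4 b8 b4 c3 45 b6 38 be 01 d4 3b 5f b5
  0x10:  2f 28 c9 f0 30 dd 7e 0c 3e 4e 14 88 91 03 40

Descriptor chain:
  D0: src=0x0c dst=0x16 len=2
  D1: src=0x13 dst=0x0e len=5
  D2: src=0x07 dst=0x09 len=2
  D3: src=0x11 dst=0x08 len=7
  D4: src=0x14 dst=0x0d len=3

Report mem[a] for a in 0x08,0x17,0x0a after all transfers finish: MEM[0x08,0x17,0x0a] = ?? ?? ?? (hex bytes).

#0 dst[0x16+2] := {0xd4,0x3b}
#1 dst[0x0e+5] := {0xf0,0x30,0xdd,0xd4,0x3b}
#2 dst[0x09+2] := {0x45,0xb6}
#3 dst[0x08+7] := {0xd4,0x3b,0xf0,0x30,0xdd,0xd4,0x3b}
#4 dst[0x0d+3] := {0x30,0xdd,0xd4}
query mem[0x08]=0xd4, mem[0x17]=0x3b, mem[0x0a]=0xf0

MEM[0x08,0x17,0x0a] = d4 3b f0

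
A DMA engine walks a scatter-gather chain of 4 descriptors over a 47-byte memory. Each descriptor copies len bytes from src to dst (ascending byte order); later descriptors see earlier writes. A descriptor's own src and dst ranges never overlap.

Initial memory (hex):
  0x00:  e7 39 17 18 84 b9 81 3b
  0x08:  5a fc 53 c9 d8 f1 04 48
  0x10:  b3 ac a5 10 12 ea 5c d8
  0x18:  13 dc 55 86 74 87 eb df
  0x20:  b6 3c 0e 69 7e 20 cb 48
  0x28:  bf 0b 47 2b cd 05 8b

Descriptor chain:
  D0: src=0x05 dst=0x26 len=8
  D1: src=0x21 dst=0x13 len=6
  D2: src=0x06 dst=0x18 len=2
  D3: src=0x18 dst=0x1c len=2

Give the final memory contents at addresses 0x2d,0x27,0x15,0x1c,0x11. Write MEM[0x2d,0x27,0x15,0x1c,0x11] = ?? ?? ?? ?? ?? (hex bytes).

MEM[0x2d,0x27,0x15,0x1c,0x11] = d8 81 69 81 ac

#0 dst[0x26+8] := {0xb9,0x81,0x3b,0x5a,0xfc,0x53,0xc9,0xd8}
#1 dst[0x13+6] := {0x3c,0x0e,0x69,0x7e,0x20,0xb9}
#2 dst[0x18+2] := {0x81,0x3b}
#3 dst[0x1c+2] := {0x81,0x3b}
query mem[0x2d]=0xd8, mem[0x27]=0x81, mem[0x15]=0x69, mem[0x1c]=0x81, mem[0x11]=0xac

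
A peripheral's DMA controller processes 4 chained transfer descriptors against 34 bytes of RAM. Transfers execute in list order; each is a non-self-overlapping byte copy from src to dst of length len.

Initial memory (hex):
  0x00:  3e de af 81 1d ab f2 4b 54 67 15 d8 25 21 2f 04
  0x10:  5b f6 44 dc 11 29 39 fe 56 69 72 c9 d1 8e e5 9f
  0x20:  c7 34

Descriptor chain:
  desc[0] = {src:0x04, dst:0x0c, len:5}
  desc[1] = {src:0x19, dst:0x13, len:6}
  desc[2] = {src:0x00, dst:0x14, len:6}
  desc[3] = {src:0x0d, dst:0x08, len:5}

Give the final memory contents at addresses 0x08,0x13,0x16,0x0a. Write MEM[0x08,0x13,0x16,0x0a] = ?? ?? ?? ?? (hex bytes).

#0 dst[0x0c+5] := {0x1d,0xab,0xf2,0x4b,0x54}
#1 dst[0x13+6] := {0x69,0x72,0xc9,0xd1,0x8e,0xe5}
#2 dst[0x14+6] := {0x3e,0xde,0xaf,0x81,0x1d,0xab}
#3 dst[0x08+5] := {0xab,0xf2,0x4b,0x54,0xf6}
query mem[0x08]=0xab, mem[0x13]=0x69, mem[0x16]=0xaf, mem[0x0a]=0x4b

MEM[0x08,0x13,0x16,0x0a] = ab 69 af 4b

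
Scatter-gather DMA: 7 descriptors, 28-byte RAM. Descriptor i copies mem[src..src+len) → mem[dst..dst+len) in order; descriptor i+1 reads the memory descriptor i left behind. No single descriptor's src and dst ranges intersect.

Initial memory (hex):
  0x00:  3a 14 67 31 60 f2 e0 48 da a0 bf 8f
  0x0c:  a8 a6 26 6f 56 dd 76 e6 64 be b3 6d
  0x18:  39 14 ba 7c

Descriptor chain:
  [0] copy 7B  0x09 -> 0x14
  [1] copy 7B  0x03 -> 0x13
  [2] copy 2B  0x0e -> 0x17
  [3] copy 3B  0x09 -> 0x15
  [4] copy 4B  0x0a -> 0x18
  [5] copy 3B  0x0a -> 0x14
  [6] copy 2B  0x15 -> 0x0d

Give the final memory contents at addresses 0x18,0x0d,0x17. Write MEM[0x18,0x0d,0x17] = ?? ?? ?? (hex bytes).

MEM[0x18,0x0d,0x17] = bf 8f 8f

D0: mem[0x14..0x1a] <- [a0 bf 8f a8 a6 26 6f]
D1: mem[0x13..0x19] <- [31 60 f2 e0 48 da a0]
D2: mem[0x17..0x18] <- [26 6f]
D3: mem[0x15..0x17] <- [a0 bf 8f]
D4: mem[0x18..0x1b] <- [bf 8f a8 a6]
D5: mem[0x14..0x16] <- [bf 8f a8]
D6: mem[0x0d..0x0e] <- [8f a8]
query mem[0x18]=0xbf, mem[0x0d]=0x8f, mem[0x17]=0x8f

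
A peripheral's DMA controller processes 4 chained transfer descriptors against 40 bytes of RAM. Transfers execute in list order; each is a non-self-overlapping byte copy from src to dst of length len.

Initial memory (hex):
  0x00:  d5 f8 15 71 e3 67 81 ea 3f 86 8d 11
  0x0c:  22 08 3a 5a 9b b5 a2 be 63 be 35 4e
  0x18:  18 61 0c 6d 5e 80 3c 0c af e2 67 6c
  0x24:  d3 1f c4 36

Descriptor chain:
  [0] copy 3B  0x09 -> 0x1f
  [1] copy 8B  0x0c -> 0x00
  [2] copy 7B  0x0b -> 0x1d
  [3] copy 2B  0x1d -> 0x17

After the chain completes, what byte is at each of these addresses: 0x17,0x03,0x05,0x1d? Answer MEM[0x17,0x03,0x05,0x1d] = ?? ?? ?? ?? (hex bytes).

#0 dst[0x1f+3] := {0x86,0x8d,0x11}
#1 dst[0x00+8] := {0x22,0x08,0x3a,0x5a,0x9b,0xb5,0xa2,0xbe}
#2 dst[0x1d+7] := {0x11,0x22,0x08,0x3a,0x5a,0x9b,0xb5}
#3 dst[0x17+2] := {0x11,0x22}
query mem[0x17]=0x11, mem[0x03]=0x5a, mem[0x05]=0xb5, mem[0x1d]=0x11

MEM[0x17,0x03,0x05,0x1d] = 11 5a b5 11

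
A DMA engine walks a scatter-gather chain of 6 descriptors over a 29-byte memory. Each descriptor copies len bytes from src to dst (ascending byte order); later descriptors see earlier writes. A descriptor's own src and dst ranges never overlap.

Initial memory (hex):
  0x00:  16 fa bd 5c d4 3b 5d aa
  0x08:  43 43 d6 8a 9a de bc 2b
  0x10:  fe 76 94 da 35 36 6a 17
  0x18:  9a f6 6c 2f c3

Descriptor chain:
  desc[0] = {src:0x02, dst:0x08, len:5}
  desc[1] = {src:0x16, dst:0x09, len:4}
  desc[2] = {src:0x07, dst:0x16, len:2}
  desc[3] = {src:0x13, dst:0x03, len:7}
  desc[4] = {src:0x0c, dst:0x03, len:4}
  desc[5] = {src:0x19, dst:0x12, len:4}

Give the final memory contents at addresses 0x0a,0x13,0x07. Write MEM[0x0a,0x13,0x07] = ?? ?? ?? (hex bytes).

MEM[0x0a,0x13,0x07] = 17 6c bd

[0] 0x02->0x08 len=5 : bd 5c d4 3b 5d
[1] 0x16->0x09 len=4 : 6a 17 9a f6
[2] 0x07->0x16 len=2 : aa bd
[3] 0x13->0x03 len=7 : da 35 36 aa bd 9a f6
[4] 0x0c->0x03 len=4 : f6 de bc 2b
[5] 0x19->0x12 len=4 : f6 6c 2f c3
query mem[0x0a]=0x17, mem[0x13]=0x6c, mem[0x07]=0xbd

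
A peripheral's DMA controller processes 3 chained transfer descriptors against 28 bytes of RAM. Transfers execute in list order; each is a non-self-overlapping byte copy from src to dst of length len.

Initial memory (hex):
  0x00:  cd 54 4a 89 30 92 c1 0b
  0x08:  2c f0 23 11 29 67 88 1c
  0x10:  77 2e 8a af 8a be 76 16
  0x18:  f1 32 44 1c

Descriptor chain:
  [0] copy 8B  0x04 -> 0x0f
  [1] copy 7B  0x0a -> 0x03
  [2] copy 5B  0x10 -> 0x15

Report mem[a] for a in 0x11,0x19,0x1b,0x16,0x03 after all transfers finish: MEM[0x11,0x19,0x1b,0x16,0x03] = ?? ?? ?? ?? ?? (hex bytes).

MEM[0x11,0x19,0x1b,0x16,0x03] = c1 f0 1c c1 23

[0] 0x04->0x0f len=8 : 30 92 c1 0b 2c f0 23 11
[1] 0x0a->0x03 len=7 : 23 11 29 67 88 30 92
[2] 0x10->0x15 len=5 : 92 c1 0b 2c f0
query mem[0x11]=0xc1, mem[0x19]=0xf0, mem[0x1b]=0x1c, mem[0x16]=0xc1, mem[0x03]=0x23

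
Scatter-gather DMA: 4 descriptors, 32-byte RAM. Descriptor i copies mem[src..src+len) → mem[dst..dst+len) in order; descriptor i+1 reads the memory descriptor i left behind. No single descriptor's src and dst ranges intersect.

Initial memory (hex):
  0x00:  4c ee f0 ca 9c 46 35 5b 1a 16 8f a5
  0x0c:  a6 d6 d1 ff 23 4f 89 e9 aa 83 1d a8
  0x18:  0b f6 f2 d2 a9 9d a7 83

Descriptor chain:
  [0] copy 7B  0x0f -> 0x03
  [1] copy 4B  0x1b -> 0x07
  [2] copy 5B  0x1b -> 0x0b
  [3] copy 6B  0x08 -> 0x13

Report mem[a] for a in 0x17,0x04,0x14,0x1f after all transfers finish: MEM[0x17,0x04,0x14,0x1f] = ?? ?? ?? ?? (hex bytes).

MEM[0x17,0x04,0x14,0x1f] = a9 23 9d 83

D0: mem[0x03..0x09] <- [ff 23 4f 89 e9 aa 83]
D1: mem[0x07..0x0a] <- [d2 a9 9d a7]
D2: mem[0x0b..0x0f] <- [d2 a9 9d a7 83]
D3: mem[0x13..0x18] <- [a9 9d a7 d2 a9 9d]
query mem[0x17]=0xa9, mem[0x04]=0x23, mem[0x14]=0x9d, mem[0x1f]=0x83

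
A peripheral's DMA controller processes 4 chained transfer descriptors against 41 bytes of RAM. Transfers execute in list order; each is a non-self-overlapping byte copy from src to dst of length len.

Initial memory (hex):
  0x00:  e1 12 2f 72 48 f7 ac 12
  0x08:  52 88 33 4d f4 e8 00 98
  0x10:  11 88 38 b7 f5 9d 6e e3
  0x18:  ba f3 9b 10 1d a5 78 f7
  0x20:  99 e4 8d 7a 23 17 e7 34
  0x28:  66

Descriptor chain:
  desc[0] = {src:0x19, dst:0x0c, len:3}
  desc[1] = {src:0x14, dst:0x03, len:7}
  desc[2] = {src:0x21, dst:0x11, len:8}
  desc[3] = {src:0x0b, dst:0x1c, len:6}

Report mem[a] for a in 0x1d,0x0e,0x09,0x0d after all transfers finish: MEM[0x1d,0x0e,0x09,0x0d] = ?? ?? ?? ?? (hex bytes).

MEM[0x1d,0x0e,0x09,0x0d] = f3 10 9b 9b

#0 dst[0x0c+3] := {0xf3,0x9b,0x10}
#1 dst[0x03+7] := {0xf5,0x9d,0x6e,0xe3,0xba,0xf3,0x9b}
#2 dst[0x11+8] := {0xe4,0x8d,0x7a,0x23,0x17,0xe7,0x34,0x66}
#3 dst[0x1c+6] := {0x4d,0xf3,0x9b,0x10,0x98,0x11}
query mem[0x1d]=0xf3, mem[0x0e]=0x10, mem[0x09]=0x9b, mem[0x0d]=0x9b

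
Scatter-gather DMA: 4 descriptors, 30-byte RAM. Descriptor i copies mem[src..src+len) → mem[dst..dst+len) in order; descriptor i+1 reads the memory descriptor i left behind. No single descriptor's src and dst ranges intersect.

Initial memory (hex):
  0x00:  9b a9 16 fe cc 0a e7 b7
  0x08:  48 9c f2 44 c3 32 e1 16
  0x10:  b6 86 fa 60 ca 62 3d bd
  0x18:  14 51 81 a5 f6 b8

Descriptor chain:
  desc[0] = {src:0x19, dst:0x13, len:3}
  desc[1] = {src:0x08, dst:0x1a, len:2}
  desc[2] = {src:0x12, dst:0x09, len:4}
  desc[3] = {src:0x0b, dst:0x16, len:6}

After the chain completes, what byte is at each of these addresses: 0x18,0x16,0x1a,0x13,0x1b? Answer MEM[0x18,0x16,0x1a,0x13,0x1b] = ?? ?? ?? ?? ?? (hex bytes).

  after D0: wrote 3B at 0x13 = 5181a5
  after D1: wrote 2B at 0x1a = 489c
  after D2: wrote 4B at 0x09 = fa5181a5
  after D3: wrote 6B at 0x16 = 81a532e116b6
query mem[0x18]=0x32, mem[0x16]=0x81, mem[0x1a]=0x16, mem[0x13]=0x51, mem[0x1b]=0xb6

MEM[0x18,0x16,0x1a,0x13,0x1b] = 32 81 16 51 b6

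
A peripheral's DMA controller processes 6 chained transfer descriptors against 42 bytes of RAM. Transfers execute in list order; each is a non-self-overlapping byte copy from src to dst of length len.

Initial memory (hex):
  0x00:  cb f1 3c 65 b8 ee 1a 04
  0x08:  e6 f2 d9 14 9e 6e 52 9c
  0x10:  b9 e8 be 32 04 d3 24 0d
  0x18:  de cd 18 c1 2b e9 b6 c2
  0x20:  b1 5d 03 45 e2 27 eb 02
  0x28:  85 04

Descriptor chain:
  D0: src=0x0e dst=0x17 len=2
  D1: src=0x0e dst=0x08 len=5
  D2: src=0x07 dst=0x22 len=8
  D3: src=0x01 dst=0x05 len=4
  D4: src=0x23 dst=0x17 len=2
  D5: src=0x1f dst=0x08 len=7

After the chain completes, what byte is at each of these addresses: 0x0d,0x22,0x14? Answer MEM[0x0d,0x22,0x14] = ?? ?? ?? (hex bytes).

#0 dst[0x17+2] := {0x52,0x9c}
#1 dst[0x08+5] := {0x52,0x9c,0xb9,0xe8,0xbe}
#2 dst[0x22+8] := {0x04,0x52,0x9c,0xb9,0xe8,0xbe,0x6e,0x52}
#3 dst[0x05+4] := {0xf1,0x3c,0x65,0xb8}
#4 dst[0x17+2] := {0x52,0x9c}
#5 dst[0x08+7] := {0xc2,0xb1,0x5d,0x04,0x52,0x9c,0xb9}
query mem[0x0d]=0x9c, mem[0x22]=0x04, mem[0x14]=0x04

MEM[0x0d,0x22,0x14] = 9c 04 04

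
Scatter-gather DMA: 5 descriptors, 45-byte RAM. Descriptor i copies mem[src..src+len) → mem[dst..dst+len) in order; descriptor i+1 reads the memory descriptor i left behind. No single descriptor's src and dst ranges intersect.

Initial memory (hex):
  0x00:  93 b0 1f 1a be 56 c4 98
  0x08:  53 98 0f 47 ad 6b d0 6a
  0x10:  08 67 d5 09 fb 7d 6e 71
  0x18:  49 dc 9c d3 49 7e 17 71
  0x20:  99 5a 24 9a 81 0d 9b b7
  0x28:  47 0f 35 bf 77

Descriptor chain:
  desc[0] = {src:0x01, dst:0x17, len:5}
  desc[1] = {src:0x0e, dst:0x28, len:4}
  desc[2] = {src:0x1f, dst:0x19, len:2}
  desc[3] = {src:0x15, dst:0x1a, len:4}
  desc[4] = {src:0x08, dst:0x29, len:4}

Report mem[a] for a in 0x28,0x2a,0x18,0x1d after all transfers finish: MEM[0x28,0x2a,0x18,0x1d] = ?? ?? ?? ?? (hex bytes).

MEM[0x28,0x2a,0x18,0x1d] = d0 98 1f 1f

  after D0: wrote 5B at 0x17 = b01f1abe56
  after D1: wrote 4B at 0x28 = d06a0867
  after D2: wrote 2B at 0x19 = 7199
  after D3: wrote 4B at 0x1a = 7d6eb01f
  after D4: wrote 4B at 0x29 = 53980f47
query mem[0x28]=0xd0, mem[0x2a]=0x98, mem[0x18]=0x1f, mem[0x1d]=0x1f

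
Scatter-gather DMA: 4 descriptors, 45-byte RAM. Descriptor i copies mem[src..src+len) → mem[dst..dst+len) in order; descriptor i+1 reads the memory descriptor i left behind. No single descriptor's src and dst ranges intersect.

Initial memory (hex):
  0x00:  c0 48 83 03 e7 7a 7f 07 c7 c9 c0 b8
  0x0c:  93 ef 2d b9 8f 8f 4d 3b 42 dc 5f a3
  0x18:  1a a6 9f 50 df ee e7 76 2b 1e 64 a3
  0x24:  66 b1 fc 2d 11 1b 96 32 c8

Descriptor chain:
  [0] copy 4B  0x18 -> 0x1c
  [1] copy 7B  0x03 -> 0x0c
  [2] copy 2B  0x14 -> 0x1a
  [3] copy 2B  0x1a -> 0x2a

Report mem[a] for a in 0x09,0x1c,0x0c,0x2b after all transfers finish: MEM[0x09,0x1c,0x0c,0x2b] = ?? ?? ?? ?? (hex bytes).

MEM[0x09,0x1c,0x0c,0x2b] = c9 1a 03 dc

D0: mem[0x1c..0x1f] <- [1a a6 9f 50]
D1: mem[0x0c..0x12] <- [03 e7 7a 7f 07 c7 c9]
D2: mem[0x1a..0x1b] <- [42 dc]
D3: mem[0x2a..0x2b] <- [42 dc]
query mem[0x09]=0xc9, mem[0x1c]=0x1a, mem[0x0c]=0x03, mem[0x2b]=0xdc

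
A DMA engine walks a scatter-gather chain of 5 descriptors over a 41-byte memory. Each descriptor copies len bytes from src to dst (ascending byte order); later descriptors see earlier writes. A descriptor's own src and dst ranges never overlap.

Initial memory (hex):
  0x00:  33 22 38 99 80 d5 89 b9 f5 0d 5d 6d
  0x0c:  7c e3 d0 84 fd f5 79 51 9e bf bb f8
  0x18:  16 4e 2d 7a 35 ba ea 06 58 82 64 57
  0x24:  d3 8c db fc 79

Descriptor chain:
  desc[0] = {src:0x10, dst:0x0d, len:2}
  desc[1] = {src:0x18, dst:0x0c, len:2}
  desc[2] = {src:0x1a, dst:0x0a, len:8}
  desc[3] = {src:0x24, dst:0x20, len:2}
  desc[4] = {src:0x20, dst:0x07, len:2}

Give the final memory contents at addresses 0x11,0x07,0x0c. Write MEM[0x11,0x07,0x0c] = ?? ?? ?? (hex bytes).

MEM[0x11,0x07,0x0c] = 82 d3 35

[0] 0x10->0x0d len=2 : fd f5
[1] 0x18->0x0c len=2 : 16 4e
[2] 0x1a->0x0a len=8 : 2d 7a 35 ba ea 06 58 82
[3] 0x24->0x20 len=2 : d3 8c
[4] 0x20->0x07 len=2 : d3 8c
query mem[0x11]=0x82, mem[0x07]=0xd3, mem[0x0c]=0x35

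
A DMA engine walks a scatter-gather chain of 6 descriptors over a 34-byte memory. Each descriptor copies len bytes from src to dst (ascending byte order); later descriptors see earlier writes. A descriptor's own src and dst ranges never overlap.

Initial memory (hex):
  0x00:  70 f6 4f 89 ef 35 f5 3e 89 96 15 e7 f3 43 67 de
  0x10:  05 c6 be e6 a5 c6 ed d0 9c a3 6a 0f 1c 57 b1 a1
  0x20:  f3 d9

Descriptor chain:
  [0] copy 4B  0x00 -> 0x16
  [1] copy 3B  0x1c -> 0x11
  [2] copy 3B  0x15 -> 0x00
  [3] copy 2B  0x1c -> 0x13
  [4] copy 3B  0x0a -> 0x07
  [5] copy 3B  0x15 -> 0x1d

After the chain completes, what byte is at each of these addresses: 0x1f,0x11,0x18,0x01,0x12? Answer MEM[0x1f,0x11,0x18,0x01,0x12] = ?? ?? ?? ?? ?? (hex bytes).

MEM[0x1f,0x11,0x18,0x01,0x12] = f6 1c 4f 70 57

D0: mem[0x16..0x19] <- [70 f6 4f 89]
D1: mem[0x11..0x13] <- [1c 57 b1]
D2: mem[0x00..0x02] <- [c6 70 f6]
D3: mem[0x13..0x14] <- [1c 57]
D4: mem[0x07..0x09] <- [15 e7 f3]
D5: mem[0x1d..0x1f] <- [c6 70 f6]
query mem[0x1f]=0xf6, mem[0x11]=0x1c, mem[0x18]=0x4f, mem[0x01]=0x70, mem[0x12]=0x57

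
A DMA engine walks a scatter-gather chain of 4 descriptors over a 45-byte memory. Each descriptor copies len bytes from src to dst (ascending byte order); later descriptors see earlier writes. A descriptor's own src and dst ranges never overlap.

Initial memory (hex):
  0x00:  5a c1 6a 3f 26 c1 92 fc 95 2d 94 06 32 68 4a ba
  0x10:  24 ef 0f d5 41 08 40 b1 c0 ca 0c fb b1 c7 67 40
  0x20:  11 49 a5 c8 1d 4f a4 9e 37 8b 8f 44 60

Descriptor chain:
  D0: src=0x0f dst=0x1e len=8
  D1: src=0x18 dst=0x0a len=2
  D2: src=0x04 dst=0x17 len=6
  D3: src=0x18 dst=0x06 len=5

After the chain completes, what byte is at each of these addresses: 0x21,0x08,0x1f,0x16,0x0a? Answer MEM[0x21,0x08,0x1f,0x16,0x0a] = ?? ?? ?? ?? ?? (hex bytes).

  after D0: wrote 8B at 0x1e = ba24ef0fd5410840
  after D1: wrote 2B at 0x0a = c0ca
  after D2: wrote 6B at 0x17 = 26c192fc952d
  after D3: wrote 5B at 0x06 = c192fc952d
query mem[0x21]=0x0f, mem[0x08]=0xfc, mem[0x1f]=0x24, mem[0x16]=0x40, mem[0x0a]=0x2d

MEM[0x21,0x08,0x1f,0x16,0x0a] = 0f fc 24 40 2d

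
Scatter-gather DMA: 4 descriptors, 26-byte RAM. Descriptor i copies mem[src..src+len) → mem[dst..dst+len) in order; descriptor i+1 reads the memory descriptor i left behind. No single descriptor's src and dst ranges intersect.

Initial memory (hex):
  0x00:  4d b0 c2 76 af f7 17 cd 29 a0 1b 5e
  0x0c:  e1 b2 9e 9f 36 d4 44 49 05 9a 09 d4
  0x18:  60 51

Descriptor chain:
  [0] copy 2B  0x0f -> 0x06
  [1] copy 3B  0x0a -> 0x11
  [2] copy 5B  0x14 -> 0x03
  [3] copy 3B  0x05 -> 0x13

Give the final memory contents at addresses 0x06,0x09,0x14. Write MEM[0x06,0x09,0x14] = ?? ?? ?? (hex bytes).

MEM[0x06,0x09,0x14] = d4 a0 d4

D0: mem[0x06..0x07] <- [9f 36]
D1: mem[0x11..0x13] <- [1b 5e e1]
D2: mem[0x03..0x07] <- [05 9a 09 d4 60]
D3: mem[0x13..0x15] <- [09 d4 60]
query mem[0x06]=0xd4, mem[0x09]=0xa0, mem[0x14]=0xd4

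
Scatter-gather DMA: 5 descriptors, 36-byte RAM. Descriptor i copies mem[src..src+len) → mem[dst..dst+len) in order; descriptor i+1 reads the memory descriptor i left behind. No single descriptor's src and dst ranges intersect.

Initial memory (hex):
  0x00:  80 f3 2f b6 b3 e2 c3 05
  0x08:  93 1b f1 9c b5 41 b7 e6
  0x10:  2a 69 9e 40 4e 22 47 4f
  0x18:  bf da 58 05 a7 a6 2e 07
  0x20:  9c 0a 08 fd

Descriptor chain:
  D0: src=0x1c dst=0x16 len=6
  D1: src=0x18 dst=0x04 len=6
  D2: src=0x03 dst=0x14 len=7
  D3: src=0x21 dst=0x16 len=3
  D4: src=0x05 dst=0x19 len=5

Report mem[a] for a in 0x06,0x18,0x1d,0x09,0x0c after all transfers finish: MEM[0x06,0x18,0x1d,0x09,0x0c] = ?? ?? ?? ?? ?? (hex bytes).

MEM[0x06,0x18,0x1d,0x09,0x0c] = 9c fd a6 a6 b5

  after D0: wrote 6B at 0x16 = a7a62e079c0a
  after D1: wrote 6B at 0x04 = 2e079c0aa7a6
  after D2: wrote 7B at 0x14 = b62e079c0aa7a6
  after D3: wrote 3B at 0x16 = 0a08fd
  after D4: wrote 5B at 0x19 = 079c0aa7a6
query mem[0x06]=0x9c, mem[0x18]=0xfd, mem[0x1d]=0xa6, mem[0x09]=0xa6, mem[0x0c]=0xb5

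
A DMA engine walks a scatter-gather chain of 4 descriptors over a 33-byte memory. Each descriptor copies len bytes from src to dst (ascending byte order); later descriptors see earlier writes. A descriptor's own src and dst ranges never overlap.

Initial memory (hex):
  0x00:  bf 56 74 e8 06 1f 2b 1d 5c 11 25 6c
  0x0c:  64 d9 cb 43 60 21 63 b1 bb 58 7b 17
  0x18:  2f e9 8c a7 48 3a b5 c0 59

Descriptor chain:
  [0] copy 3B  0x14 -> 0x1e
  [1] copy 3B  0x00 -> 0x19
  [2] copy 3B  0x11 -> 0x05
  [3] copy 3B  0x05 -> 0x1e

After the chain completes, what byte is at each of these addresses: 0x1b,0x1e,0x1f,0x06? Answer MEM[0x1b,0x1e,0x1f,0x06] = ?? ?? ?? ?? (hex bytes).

MEM[0x1b,0x1e,0x1f,0x06] = 74 21 63 63

  after D0: wrote 3B at 0x1e = bb587b
  after D1: wrote 3B at 0x19 = bf5674
  after D2: wrote 3B at 0x05 = 2163b1
  after D3: wrote 3B at 0x1e = 2163b1
query mem[0x1b]=0x74, mem[0x1e]=0x21, mem[0x1f]=0x63, mem[0x06]=0x63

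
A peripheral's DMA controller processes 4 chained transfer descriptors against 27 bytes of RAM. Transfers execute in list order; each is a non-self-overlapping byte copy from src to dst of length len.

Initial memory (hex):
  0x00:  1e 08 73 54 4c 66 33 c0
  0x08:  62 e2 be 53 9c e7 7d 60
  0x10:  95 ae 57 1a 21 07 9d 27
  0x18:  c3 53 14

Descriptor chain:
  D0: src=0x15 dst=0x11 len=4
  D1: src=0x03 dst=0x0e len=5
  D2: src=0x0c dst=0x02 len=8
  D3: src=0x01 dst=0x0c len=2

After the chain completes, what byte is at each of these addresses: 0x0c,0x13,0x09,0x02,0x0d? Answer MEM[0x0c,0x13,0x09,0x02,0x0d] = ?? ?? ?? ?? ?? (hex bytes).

[0] 0x15->0x11 len=4 : 07 9d 27 c3
[1] 0x03->0x0e len=5 : 54 4c 66 33 c0
[2] 0x0c->0x02 len=8 : 9c e7 54 4c 66 33 c0 27
[3] 0x01->0x0c len=2 : 08 9c
query mem[0x0c]=0x08, mem[0x13]=0x27, mem[0x09]=0x27, mem[0x02]=0x9c, mem[0x0d]=0x9c

MEM[0x0c,0x13,0x09,0x02,0x0d] = 08 27 27 9c 9c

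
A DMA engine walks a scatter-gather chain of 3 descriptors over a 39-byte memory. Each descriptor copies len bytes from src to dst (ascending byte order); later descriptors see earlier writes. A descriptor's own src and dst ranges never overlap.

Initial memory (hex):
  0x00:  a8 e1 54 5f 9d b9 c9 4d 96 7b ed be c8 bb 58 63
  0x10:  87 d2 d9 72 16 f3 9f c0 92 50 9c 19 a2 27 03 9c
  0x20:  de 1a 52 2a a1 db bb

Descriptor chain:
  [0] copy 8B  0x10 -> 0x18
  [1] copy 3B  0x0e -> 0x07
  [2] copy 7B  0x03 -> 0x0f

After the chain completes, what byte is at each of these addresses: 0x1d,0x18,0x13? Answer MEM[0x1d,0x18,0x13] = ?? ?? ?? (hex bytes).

  after D0: wrote 8B at 0x18 = 87d2d97216f39fc0
  after D1: wrote 3B at 0x07 = 586387
  after D2: wrote 7B at 0x0f = 5f9db9c9586387
query mem[0x1d]=0xf3, mem[0x18]=0x87, mem[0x13]=0x58

MEM[0x1d,0x18,0x13] = f3 87 58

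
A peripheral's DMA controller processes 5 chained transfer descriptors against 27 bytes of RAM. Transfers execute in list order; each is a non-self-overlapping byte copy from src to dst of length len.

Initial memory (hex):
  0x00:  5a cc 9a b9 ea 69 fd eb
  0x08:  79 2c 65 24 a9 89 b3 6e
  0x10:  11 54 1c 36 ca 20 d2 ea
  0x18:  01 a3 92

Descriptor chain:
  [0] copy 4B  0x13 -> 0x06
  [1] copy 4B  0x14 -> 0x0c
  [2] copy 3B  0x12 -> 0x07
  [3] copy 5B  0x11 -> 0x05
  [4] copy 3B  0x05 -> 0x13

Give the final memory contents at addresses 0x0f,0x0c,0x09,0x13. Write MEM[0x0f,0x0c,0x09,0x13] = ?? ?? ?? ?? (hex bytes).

MEM[0x0f,0x0c,0x09,0x13] = ea ca 20 54

#0 dst[0x06+4] := {0x36,0xca,0x20,0xd2}
#1 dst[0x0c+4] := {0xca,0x20,0xd2,0xea}
#2 dst[0x07+3] := {0x1c,0x36,0xca}
#3 dst[0x05+5] := {0x54,0x1c,0x36,0xca,0x20}
#4 dst[0x13+3] := {0x54,0x1c,0x36}
query mem[0x0f]=0xea, mem[0x0c]=0xca, mem[0x09]=0x20, mem[0x13]=0x54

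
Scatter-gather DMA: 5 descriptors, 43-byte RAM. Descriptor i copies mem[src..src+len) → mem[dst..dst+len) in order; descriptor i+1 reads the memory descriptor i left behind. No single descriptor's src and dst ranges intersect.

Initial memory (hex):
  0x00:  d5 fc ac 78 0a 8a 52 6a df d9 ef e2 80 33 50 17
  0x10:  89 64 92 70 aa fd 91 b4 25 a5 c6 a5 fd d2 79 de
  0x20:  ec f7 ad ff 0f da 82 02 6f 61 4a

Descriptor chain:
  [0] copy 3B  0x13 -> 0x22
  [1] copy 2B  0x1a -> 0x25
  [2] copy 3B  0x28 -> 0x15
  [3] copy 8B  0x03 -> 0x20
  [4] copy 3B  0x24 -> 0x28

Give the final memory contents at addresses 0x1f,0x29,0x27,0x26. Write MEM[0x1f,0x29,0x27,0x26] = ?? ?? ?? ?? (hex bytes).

  after D0: wrote 3B at 0x22 = 70aafd
  after D1: wrote 2B at 0x25 = c6a5
  after D2: wrote 3B at 0x15 = 6f614a
  after D3: wrote 8B at 0x20 = 780a8a526adfd9ef
  after D4: wrote 3B at 0x28 = 6adfd9
query mem[0x1f]=0xde, mem[0x29]=0xdf, mem[0x27]=0xef, mem[0x26]=0xd9

MEM[0x1f,0x29,0x27,0x26] = de df ef d9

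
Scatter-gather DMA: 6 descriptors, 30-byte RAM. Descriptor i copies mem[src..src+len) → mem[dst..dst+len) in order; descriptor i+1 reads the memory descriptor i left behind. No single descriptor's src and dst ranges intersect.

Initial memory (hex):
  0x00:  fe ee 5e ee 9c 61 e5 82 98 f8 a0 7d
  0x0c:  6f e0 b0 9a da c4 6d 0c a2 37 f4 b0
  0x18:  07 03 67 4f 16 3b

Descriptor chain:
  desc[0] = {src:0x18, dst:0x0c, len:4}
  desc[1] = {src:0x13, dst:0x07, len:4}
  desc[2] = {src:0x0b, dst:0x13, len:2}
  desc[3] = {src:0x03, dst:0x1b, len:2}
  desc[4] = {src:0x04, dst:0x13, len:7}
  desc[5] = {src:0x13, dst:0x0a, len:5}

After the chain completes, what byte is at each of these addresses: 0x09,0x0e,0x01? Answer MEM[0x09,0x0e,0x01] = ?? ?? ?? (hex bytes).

[0] 0x18->0x0c len=4 : 07 03 67 4f
[1] 0x13->0x07 len=4 : 0c a2 37 f4
[2] 0x0b->0x13 len=2 : 7d 07
[3] 0x03->0x1b len=2 : ee 9c
[4] 0x04->0x13 len=7 : 9c 61 e5 0c a2 37 f4
[5] 0x13->0x0a len=5 : 9c 61 e5 0c a2
query mem[0x09]=0x37, mem[0x0e]=0xa2, mem[0x01]=0xee

MEM[0x09,0x0e,0x01] = 37 a2 ee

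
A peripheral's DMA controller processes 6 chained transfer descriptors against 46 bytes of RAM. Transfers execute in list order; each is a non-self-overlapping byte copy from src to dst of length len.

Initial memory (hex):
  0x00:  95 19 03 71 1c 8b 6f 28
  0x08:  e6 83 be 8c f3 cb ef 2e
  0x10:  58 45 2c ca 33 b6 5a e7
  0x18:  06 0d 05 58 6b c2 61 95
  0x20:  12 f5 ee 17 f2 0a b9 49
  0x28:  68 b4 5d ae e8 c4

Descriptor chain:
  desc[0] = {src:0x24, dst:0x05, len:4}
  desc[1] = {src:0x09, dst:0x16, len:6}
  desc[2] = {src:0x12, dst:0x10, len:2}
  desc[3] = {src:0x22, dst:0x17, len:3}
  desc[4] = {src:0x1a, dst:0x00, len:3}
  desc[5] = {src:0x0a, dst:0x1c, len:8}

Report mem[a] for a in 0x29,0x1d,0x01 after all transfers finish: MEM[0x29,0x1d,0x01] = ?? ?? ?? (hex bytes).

[0] 0x24->0x05 len=4 : f2 0a b9 49
[1] 0x09->0x16 len=6 : 83 be 8c f3 cb ef
[2] 0x12->0x10 len=2 : 2c ca
[3] 0x22->0x17 len=3 : ee 17 f2
[4] 0x1a->0x00 len=3 : cb ef 6b
[5] 0x0a->0x1c len=8 : be 8c f3 cb ef 2e 2c ca
query mem[0x29]=0xb4, mem[0x1d]=0x8c, mem[0x01]=0xef

MEM[0x29,0x1d,0x01] = b4 8c ef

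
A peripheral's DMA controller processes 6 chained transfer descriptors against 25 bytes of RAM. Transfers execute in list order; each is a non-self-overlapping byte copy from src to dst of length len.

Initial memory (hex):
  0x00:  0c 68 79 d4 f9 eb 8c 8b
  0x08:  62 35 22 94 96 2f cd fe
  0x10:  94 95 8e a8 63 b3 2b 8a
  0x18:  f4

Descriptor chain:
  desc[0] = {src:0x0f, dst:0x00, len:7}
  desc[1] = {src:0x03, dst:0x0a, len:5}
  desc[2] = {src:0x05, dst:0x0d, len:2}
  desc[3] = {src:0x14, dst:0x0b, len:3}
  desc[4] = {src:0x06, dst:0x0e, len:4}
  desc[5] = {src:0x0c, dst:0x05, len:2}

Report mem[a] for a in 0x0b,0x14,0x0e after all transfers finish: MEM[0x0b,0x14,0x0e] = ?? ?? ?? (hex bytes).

[0] 0x0f->0x00 len=7 : fe 94 95 8e a8 63 b3
[1] 0x03->0x0a len=5 : 8e a8 63 b3 8b
[2] 0x05->0x0d len=2 : 63 b3
[3] 0x14->0x0b len=3 : 63 b3 2b
[4] 0x06->0x0e len=4 : b3 8b 62 35
[5] 0x0c->0x05 len=2 : b3 2b
query mem[0x0b]=0x63, mem[0x14]=0x63, mem[0x0e]=0xb3

MEM[0x0b,0x14,0x0e] = 63 63 b3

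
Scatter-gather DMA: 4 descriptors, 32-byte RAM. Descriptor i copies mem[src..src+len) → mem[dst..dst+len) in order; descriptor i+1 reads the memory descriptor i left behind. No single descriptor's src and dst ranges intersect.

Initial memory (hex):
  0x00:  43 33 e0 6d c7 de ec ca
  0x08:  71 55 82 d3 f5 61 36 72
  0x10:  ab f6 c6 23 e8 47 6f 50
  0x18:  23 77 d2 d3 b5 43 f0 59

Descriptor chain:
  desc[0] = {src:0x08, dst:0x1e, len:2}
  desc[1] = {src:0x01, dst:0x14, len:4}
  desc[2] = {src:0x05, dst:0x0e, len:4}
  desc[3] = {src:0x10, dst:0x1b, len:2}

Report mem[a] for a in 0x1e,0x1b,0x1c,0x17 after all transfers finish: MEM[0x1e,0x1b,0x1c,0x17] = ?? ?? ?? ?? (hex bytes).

MEM[0x1e,0x1b,0x1c,0x17] = 71 ca 71 c7

  after D0: wrote 2B at 0x1e = 7155
  after D1: wrote 4B at 0x14 = 33e06dc7
  after D2: wrote 4B at 0x0e = deecca71
  after D3: wrote 2B at 0x1b = ca71
query mem[0x1e]=0x71, mem[0x1b]=0xca, mem[0x1c]=0x71, mem[0x17]=0xc7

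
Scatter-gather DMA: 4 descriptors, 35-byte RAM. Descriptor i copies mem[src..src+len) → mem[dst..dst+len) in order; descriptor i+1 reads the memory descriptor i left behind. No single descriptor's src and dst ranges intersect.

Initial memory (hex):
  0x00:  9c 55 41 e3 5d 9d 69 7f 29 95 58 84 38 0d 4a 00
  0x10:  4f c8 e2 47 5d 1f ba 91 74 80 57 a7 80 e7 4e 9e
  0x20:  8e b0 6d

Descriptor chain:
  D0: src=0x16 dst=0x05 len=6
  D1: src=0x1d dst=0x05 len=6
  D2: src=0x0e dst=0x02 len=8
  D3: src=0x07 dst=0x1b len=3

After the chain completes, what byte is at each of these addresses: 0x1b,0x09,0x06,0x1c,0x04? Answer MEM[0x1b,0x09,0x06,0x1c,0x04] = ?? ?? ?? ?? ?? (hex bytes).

MEM[0x1b,0x09,0x06,0x1c,0x04] = 47 1f e2 5d 4f

D0: mem[0x05..0x0a] <- [ba 91 74 80 57 a7]
D1: mem[0x05..0x0a] <- [e7 4e 9e 8e b0 6d]
D2: mem[0x02..0x09] <- [4a 00 4f c8 e2 47 5d 1f]
D3: mem[0x1b..0x1d] <- [47 5d 1f]
query mem[0x1b]=0x47, mem[0x09]=0x1f, mem[0x06]=0xe2, mem[0x1c]=0x5d, mem[0x04]=0x4f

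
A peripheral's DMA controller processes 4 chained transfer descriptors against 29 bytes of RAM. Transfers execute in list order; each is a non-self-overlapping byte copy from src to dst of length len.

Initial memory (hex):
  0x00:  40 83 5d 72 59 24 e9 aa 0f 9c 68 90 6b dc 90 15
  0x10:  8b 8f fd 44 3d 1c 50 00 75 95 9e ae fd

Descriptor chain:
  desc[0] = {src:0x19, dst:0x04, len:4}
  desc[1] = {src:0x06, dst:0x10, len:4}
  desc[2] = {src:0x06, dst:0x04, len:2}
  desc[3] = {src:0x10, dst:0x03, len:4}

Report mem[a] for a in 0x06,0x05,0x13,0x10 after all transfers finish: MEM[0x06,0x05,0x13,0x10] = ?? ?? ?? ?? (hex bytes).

MEM[0x06,0x05,0x13,0x10] = 9c 0f 9c ae

  after D0: wrote 4B at 0x04 = 959eaefd
  after D1: wrote 4B at 0x10 = aefd0f9c
  after D2: wrote 2B at 0x04 = aefd
  after D3: wrote 4B at 0x03 = aefd0f9c
query mem[0x06]=0x9c, mem[0x05]=0x0f, mem[0x13]=0x9c, mem[0x10]=0xae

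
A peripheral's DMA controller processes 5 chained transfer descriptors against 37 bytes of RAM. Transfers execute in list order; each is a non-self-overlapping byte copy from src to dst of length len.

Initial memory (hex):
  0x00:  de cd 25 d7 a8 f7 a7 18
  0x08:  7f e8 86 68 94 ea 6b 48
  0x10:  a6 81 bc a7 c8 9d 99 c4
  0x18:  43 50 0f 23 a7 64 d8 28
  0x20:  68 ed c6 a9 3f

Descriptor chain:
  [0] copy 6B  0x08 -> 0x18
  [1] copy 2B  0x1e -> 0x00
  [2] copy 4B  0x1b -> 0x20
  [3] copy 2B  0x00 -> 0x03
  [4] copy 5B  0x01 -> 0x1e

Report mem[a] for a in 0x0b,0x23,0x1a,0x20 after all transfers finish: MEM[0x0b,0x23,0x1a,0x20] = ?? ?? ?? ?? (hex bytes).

D0: mem[0x18..0x1d] <- [7f e8 86 68 94 ea]
D1: mem[0x00..0x01] <- [d8 28]
D2: mem[0x20..0x23] <- [68 94 ea d8]
D3: mem[0x03..0x04] <- [d8 28]
D4: mem[0x1e..0x22] <- [28 25 d8 28 f7]
query mem[0x0b]=0x68, mem[0x23]=0xd8, mem[0x1a]=0x86, mem[0x20]=0xd8

MEM[0x0b,0x23,0x1a,0x20] = 68 d8 86 d8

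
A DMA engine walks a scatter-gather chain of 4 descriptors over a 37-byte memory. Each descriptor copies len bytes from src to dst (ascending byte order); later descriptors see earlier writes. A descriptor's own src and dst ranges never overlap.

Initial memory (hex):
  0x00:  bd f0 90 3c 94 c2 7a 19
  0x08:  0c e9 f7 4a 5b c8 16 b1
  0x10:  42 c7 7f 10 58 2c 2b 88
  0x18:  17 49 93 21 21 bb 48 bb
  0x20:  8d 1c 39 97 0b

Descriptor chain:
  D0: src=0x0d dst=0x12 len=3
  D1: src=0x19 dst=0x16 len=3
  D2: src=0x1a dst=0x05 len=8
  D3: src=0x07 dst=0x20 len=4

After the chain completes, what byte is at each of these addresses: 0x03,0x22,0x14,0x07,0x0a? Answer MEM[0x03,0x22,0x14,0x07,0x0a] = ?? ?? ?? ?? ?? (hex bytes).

MEM[0x03,0x22,0x14,0x07,0x0a] = 3c 48 b1 21 bb

  after D0: wrote 3B at 0x12 = c816b1
  after D1: wrote 3B at 0x16 = 499321
  after D2: wrote 8B at 0x05 = 932121bb48bb8d1c
  after D3: wrote 4B at 0x20 = 21bb48bb
query mem[0x03]=0x3c, mem[0x22]=0x48, mem[0x14]=0xb1, mem[0x07]=0x21, mem[0x0a]=0xbb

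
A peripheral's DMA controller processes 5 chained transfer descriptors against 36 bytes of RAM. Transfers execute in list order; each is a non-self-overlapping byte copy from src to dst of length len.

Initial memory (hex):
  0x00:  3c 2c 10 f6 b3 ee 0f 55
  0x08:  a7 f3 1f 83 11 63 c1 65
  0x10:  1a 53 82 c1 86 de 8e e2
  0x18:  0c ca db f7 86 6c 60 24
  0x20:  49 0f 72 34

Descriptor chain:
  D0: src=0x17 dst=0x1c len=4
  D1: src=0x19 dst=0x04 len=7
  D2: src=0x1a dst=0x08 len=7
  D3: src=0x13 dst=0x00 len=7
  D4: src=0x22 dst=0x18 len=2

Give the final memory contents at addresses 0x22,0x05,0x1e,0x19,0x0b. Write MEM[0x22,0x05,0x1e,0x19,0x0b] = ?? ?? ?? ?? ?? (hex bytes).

D0: mem[0x1c..0x1f] <- [e2 0c ca db]
D1: mem[0x04..0x0a] <- [ca db f7 e2 0c ca db]
D2: mem[0x08..0x0e] <- [db f7 e2 0c ca db 49]
D3: mem[0x00..0x06] <- [c1 86 de 8e e2 0c ca]
D4: mem[0x18..0x19] <- [72 34]
query mem[0x22]=0x72, mem[0x05]=0x0c, mem[0x1e]=0xca, mem[0x19]=0x34, mem[0x0b]=0x0c

MEM[0x22,0x05,0x1e,0x19,0x0b] = 72 0c ca 34 0c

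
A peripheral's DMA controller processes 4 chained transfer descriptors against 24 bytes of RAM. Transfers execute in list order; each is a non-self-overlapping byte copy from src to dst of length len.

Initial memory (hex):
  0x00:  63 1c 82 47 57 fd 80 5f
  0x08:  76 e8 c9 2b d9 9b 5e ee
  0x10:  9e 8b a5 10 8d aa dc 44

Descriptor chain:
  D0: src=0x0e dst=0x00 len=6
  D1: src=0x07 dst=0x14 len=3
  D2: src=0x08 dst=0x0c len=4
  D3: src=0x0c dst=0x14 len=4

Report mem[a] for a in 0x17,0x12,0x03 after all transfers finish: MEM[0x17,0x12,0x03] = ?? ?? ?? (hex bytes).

#0 dst[0x00+6] := {0x5e,0xee,0x9e,0x8b,0xa5,0x10}
#1 dst[0x14+3] := {0x5f,0x76,0xe8}
#2 dst[0x0c+4] := {0x76,0xe8,0xc9,0x2b}
#3 dst[0x14+4] := {0x76,0xe8,0xc9,0x2b}
query mem[0x17]=0x2b, mem[0x12]=0xa5, mem[0x03]=0x8b

MEM[0x17,0x12,0x03] = 2b a5 8b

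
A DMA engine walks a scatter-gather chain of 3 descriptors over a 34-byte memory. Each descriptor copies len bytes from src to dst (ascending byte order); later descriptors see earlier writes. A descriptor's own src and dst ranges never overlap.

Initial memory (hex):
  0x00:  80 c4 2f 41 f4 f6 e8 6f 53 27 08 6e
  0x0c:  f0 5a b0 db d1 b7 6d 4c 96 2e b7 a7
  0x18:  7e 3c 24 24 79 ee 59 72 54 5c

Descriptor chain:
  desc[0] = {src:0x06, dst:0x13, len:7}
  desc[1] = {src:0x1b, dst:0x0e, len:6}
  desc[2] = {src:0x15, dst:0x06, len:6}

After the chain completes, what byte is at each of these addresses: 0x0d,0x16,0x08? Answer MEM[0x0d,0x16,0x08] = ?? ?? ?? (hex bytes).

MEM[0x0d,0x16,0x08] = 5a 27 08

  after D0: wrote 7B at 0x13 = e86f5327086ef0
  after D1: wrote 6B at 0x0e = 2479ee597254
  after D2: wrote 6B at 0x06 = 5327086ef024
query mem[0x0d]=0x5a, mem[0x16]=0x27, mem[0x08]=0x08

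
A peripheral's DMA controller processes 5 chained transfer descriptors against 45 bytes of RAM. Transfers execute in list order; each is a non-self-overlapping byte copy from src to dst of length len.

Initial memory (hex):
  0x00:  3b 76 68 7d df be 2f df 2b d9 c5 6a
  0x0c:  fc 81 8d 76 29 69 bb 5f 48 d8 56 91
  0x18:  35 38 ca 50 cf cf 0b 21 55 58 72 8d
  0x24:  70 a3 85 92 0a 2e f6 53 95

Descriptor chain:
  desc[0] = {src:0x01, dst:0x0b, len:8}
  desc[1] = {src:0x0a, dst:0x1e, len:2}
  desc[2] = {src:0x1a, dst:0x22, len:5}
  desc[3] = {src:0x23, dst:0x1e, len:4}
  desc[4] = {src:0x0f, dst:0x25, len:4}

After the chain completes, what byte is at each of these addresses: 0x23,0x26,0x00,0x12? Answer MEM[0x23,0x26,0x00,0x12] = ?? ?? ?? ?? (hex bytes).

  after D0: wrote 8B at 0x0b = 76687ddfbe2fdf2b
  after D1: wrote 2B at 0x1e = c576
  after D2: wrote 5B at 0x22 = ca50cfcfc5
  after D3: wrote 4B at 0x1e = 50cfcfc5
  after D4: wrote 4B at 0x25 = be2fdf2b
query mem[0x23]=0x50, mem[0x26]=0x2f, mem[0x00]=0x3b, mem[0x12]=0x2b

MEM[0x23,0x26,0x00,0x12] = 50 2f 3b 2b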